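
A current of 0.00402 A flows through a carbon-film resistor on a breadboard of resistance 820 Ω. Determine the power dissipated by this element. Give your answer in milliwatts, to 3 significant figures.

13.3 mW

With I and R stated, P = I²R applies in one step.
P = (0.004020 A)² × 820 Ω = 0.01325 W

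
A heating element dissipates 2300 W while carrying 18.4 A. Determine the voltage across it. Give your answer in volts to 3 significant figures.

The two known quantities fix the third via V = P / I.
V = 2300 / 18.40 = 125.0 V

125 V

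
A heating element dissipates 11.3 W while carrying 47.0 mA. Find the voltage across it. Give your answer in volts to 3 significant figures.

240 V

From P = V I = I²R = V²/R, with the two given quantities we get V = P / I.
V = 11.3 / 0.04700 = 240.4 V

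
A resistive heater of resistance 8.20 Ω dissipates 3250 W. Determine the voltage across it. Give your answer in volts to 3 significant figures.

163 V

From P = V I = I²R = V²/R, with the two given quantities we get V = √(P R).
V = √(3250 × 8.20) = 163.2 V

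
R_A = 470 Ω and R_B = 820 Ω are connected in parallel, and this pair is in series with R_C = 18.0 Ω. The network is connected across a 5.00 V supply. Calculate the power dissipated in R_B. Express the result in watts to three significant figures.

0.0271 W

First find R_p for the parallel pair, then treat R_p + R_C as a series loop.
R_p = (470×820)/(470+820) = 298.8 Ω
R_total = R_p + 18.0 = 298.8 + 18.0 = 316.8 Ω
I = V / R_total = 5.00 / 316.8 = 0.01578 A
Voltage across the parallel pair: V_p = I × R_p = 0.01578 × 298.8 = 4.716 V
R_B has V_p across it, so P = V_p²/R_B.
P_R_B = (4.716)² / 820 = 0.02712 W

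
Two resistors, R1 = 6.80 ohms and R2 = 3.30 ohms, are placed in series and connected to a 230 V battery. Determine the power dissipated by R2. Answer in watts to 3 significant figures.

Series elements share the same current, so find I first, then use P = I²R.
R_total = 6.80 + 3.30 = 10.10 Ω
I = V / R_total = 230 / 10.10 = 22.77 A
P_R2 = I² × R2 = (22.77)² × 3.30 = 1711 W

1710 W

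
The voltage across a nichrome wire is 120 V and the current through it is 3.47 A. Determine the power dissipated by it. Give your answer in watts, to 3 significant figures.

V and I are known directly — P = V I, no intermediate step needed.
P = 120 V × 3.470 A = 416.4 W

416 W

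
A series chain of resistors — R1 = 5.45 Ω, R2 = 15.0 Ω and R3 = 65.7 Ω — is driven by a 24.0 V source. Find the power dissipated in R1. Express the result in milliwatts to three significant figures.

423 mW

In a series string the same current flows through every resistor — find that current, then P = I²R for the one we want.
R_total = 5.45 + 15.0 + 65.7 = 86.15 Ω
I = V / R_total = 24.0 / 86.15 = 0.2786 A
P_R1 = I² × R1 = (0.2786)² × 5.45 = 0.4230 W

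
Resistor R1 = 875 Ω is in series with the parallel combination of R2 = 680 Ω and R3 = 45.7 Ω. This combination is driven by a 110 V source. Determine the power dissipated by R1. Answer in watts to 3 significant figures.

12.6 W

First combine the parallel branches into one equivalent R_p, then R1 + R_p is a series pair.
R_p = (680×45.7)/(680+45.7) = 42.82 Ω
R_total = 875 + 42.82 = 917.8 Ω
I = V / R_total = 110 / 917.8 = 0.1198 A
All the current flows through R1; use P = I²R.
P_R1 = (0.1198)² × 875 = 12.57 W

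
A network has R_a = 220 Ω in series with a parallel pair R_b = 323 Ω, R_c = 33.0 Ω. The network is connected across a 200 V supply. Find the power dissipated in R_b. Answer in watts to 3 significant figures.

Collapse R_b‖R_c to a single equivalent, reducing the network to two series elements.
R_p = (323×33.0)/(323+33.0) = 29.94 Ω
R_total = 220 + 29.94 = 249.9 Ω
I = V / R_total = 200 / 249.9 = 0.8002 A
Voltage across the parallel pair: V_p = I × R_p = 0.8002 × 29.94 = 23.96 V
R_b is across V_p, so use P = V²/R for that branch.
P_R_b = (23.96)² / 323 = 1.777 W

1.78 W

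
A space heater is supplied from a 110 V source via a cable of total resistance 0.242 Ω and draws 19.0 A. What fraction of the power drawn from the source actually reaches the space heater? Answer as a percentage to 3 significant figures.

95.8 %

The cable carries the full 19.0 A.
P_line = I² R_line = (19.00)² × 0.242 = 87.36 W
P_source = V I = 110 × 19.00 = 2090 W; P_load = 2003 W
η = P_load / P_source = 2003 / 2090 = 0.9582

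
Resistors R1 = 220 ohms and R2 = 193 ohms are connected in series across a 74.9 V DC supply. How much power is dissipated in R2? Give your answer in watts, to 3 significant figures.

6.35 W

The current is common to all series resistors; compute it, then apply P = I²R for the target.
R_total = 220 + 193 = 413.0 Ω
I = V / R_total = 74.9 / 413.0 = 0.1814 A
P_R2 = I² × R2 = (0.1814)² × 193 = 6.348 W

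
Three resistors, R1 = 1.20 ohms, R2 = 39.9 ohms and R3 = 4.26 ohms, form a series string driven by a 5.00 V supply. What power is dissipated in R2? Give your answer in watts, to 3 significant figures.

0.485 W

In a series string the same current flows through every resistor — find that current, then P = I²R for the one we want.
R_total = 1.20 + 39.9 + 4.26 = 45.36 Ω
I = V / R_total = 5.00 / 45.36 = 0.1102 A
P_R2 = I² × R2 = (0.1102)² × 39.9 = 0.4848 W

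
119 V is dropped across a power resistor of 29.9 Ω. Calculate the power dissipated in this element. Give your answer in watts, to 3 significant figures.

474 W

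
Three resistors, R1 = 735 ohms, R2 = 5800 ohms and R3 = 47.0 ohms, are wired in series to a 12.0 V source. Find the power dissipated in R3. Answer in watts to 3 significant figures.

Series elements share the same current, so find I first, then use P = I²R.
R_total = 735 + 5800 + 47.0 = 6582 Ω
I = V / R_total = 12.0 / 6582 = 0.001823 A
P_R3 = I² × R3 = (0.001823)² × 47.0 = 0.0001562 W

0.000156 W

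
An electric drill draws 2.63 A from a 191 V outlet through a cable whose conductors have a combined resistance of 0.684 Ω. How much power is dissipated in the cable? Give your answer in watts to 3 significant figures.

4.73 W

The cable is a series resistance carrying the load current; its dissipation is I²R_line.
The cable carries the full 2.63 A.
P_line = I² R_line = (2.630)² × 0.684 = 4.731 W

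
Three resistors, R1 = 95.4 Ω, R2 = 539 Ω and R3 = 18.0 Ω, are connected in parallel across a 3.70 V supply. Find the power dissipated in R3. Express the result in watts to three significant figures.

Each parallel branch sees the full supply voltage, so P = V²/R applies directly to the target branch.
P_R3 = V² / R3 = (3.70)² / 18.0 Ω = 0.7606 W

0.761 W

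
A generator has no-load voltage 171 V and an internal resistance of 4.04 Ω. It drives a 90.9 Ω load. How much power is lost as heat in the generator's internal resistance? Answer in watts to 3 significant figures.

13.1 W

The internal resistance carries the same current as the load; P_int = I²r.
I = ε / (r + R) = 171 / (4.04 + 90.9) = 1.801 A
P_int = I² r = (1.801)² × 4.04 = 13.11 W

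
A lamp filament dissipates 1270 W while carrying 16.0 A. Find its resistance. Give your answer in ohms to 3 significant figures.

From P = V I = I²R = V²/R, with the two given quantities we get R = P / I².
R = 1270 / (16.00)² = 4.961 Ω

4.96 Ω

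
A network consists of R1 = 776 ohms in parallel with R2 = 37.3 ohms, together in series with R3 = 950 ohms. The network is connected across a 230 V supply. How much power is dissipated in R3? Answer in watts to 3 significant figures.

51.7 W

Combine R1 and R2 into their parallel equivalent first, reducing the network to two series resistors.
R_p = (776×37.3)/(776+37.3) = 35.59 Ω
R_total = R_p + 950 = 35.59 + 950 = 985.6 Ω
I = V / R_total = 230 / 985.6 = 0.2334 A
R3 is the series element, so its power is I²R.
P_R3 = (0.2334)² × 950 = 51.74 W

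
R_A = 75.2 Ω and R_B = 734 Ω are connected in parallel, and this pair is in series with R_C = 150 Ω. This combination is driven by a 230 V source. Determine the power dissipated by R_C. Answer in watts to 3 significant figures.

167 W

Collapse the R_A‖R_B pair into one equivalent R_p; then R_p and R_C form a series string.
R_p = (75.2×734)/(75.2+734) = 68.21 Ω
R_total = R_p + 150 = 68.21 + 150 = 218.2 Ω
I = V / R_total = 230 / 218.2 = 1.054 A
R_C is the series element, so its power is I²R.
P_R_C = (1.054)² × 150 = 166.6 W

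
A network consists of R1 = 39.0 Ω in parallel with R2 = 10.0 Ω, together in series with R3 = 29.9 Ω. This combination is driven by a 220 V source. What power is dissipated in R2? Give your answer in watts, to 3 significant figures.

214 W

First find R_p for the parallel pair, then treat R_p + R3 as a series loop.
R_p = (39.0×10.0)/(39.0+10.0) = 7.959 Ω
R_total = R_p + 29.9 = 7.959 + 29.9 = 37.86 Ω
I = V / R_total = 220 / 37.86 = 5.811 A
Voltage across the parallel pair: V_p = I × R_p = 5.811 × 7.959 = 46.25 V
R2 has V_p across it, so P = V_p²/R2.
P_R2 = (46.25)² / 10.0 = 213.9 W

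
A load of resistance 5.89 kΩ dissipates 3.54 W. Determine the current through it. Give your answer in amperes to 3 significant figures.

0.0245 A

From P = V I = I²R = V²/R, with the two given quantities we get I = √(P / R).
I = √(3.54 / 5890) = 0.02452 A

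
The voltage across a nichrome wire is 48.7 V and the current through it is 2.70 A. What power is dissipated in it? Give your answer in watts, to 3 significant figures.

Since both terminal voltage and current are stated, P = V I gives the power in one step.
P = 48.7 V × 2.700 A = 131.5 W

131 W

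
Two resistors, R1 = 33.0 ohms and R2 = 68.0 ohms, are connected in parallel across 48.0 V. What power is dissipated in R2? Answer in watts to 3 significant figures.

33.9 W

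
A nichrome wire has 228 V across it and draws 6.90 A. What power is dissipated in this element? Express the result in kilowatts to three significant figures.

1.57 kW

With V and I both given, power follows immediately from P = V I.
P = 228 V × 6.900 A = 1573 W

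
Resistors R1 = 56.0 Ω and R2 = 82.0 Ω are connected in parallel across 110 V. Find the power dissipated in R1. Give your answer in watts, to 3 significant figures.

216 W

Parallel branches share the same voltage; P = V²/R gives the branch power in one step.
P_R1 = V² / R1 = (110)² / 56.0 Ω = 216.1 W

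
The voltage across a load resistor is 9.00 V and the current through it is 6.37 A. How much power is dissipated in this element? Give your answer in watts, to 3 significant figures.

57.3 W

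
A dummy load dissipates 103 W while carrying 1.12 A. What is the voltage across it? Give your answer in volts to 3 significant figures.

The two known quantities fix the third via V = P / I.
V = 103 / 1.120 = 91.96 V

92.0 V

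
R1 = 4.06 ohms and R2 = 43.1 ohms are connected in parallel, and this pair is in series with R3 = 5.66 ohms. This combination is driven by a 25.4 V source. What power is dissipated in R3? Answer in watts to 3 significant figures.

Combine R1 and R2 into their parallel equivalent first, reducing the network to two series resistors.
R_p = (4.06×43.1)/(4.06+43.1) = 3.710 Ω
R_total = R_p + 5.66 = 3.710 + 5.66 = 9.370 Ω
I = V / R_total = 25.4 / 9.370 = 2.711 A
R3 carries the full series current, so P = I²R.
P_R3 = (2.711)² × 5.66 = 41.59 W

41.6 W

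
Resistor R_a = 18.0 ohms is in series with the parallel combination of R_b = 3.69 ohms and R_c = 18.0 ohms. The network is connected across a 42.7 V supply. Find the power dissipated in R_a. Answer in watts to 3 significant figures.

74.0 W

Collapse R_b‖R_c to a single equivalent, reducing the network to two series elements.
R_p = (3.69×18.0)/(3.69+18.0) = 3.062 Ω
R_total = 18.0 + 3.062 = 21.06 Ω
I = V / R_total = 42.7 / 21.06 = 2.027 A
R_a carries the full series current, so P = I²R.
P_R_a = (2.027)² × 18.0 = 73.98 W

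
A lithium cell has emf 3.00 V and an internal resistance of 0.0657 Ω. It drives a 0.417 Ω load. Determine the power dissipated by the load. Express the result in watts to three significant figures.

16.1 W

With r and R in series, I = ε/(r+R); the load dissipates I²R.
I = ε / (r + R) = 3.00 / (0.0657 + 0.417) = 6.215 A
P_load = I² R = (6.215)² × 0.417 = 16.11 W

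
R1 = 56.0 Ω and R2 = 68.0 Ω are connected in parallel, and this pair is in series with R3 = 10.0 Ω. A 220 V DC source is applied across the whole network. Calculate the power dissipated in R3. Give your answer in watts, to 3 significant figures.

First find R_p for the parallel pair, then treat R_p + R3 as a series loop.
R_p = (56.0×68.0)/(56.0+68.0) = 30.71 Ω
R_total = R_p + 10.0 = 30.71 + 10.0 = 40.71 Ω
I = V / R_total = 220 / 40.71 = 5.404 A
All the supply current flows through R3; use P = I²R3.
P_R3 = (5.404)² × 10.0 = 292.0 W

292 W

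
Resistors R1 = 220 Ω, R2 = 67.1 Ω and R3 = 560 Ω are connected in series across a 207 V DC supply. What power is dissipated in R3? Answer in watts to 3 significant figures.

33.4 W

In a series string the same current flows through every resistor — find that current, then P = I²R for the one we want.
R_total = 220 + 67.1 + 560 = 847.1 Ω
I = V / R_total = 207 / 847.1 = 0.2444 A
P_R3 = I² × R3 = (0.2444)² × 560 = 33.44 W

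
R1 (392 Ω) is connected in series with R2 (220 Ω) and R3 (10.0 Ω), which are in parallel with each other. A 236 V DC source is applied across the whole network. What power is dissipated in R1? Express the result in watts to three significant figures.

135 W

Collapse R2‖R3 to a single equivalent, reducing the network to two series elements.
R_p = (220×10.0)/(220+10.0) = 9.565 Ω
R_total = 392 + 9.565 = 401.6 Ω
I = V / R_total = 236 / 401.6 = 0.5877 A
All the current flows through R1; use P = I²R.
P_R1 = (0.5877)² × 392 = 135.4 W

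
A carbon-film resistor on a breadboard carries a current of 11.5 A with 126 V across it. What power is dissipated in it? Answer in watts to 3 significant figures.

1450 W

With V and I both given, power follows immediately from P = V I.
P = 126 V × 11.50 A = 1449 W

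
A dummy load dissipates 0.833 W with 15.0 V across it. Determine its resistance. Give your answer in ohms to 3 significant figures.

From P = V I = I²R = V²/R, with the two given quantities we get R = V² / P.
R = (15.0)² / 0.833 = 270.1 Ω

270 Ω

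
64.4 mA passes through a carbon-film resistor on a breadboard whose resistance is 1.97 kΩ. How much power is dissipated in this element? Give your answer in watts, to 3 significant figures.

8.17 W

Current and resistance are given, so P = I²R is the direct form.
P = (0.06440 A)² × 1970 Ω = 8.170 W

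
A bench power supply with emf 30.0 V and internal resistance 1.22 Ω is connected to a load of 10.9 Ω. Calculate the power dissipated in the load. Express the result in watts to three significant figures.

Load and internal resistance form a series loop — compute the loop current, then the load power via I²R.
I = ε / (r + R) = 30.0 / (1.22 + 10.9) = 2.475 A
P_load = I² R = (2.475)² × 10.9 = 66.78 W

66.8 W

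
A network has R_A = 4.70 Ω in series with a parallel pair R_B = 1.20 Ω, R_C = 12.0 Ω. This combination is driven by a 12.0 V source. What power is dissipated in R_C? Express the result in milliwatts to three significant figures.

Collapse R_B‖R_C to a single equivalent, reducing the network to two series elements.
R_p = (1.20×12.0)/(1.20+12.0) = 1.091 Ω
R_total = 4.70 + 1.091 = 5.791 Ω
I = V / R_total = 12.0 / 5.791 = 2.072 A
Voltage across the parallel pair: V_p = I × R_p = 2.072 × 1.091 = 2.261 V
R_C sees V_p directly, so P = V_p² / R_C.
P_R_C = (2.261)² / 12.0 = 0.4259 W

426 mW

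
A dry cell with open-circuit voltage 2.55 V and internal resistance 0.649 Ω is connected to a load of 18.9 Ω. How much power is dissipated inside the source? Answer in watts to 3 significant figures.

r is in series with the load, so it carries the full circuit current — the loss in it is I²r.
I = ε / (r + R) = 2.55 / (0.649 + 18.9) = 0.1304 A
P_int = I² r = (0.1304)² × 0.649 = 0.01104 W

0.0110 W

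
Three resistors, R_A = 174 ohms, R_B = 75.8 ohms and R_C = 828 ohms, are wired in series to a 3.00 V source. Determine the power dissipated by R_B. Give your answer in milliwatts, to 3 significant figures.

Since the resistors are in series they all carry the loop current I = V/R_total; the power in any one is I²R.
R_total = 174 + 75.8 + 828 = 1078 Ω
I = V / R_total = 3.00 / 1078 = 0.002783 A
P_R_B = I² × R_B = (0.002783)² × 75.8 = 0.0005873 W

0.587 mW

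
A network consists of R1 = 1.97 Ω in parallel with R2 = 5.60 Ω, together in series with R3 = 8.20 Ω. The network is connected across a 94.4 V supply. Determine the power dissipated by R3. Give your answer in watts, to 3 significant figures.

784 W

Combine R1 and R2 into their parallel equivalent first, reducing the network to two series resistors.
R_p = (1.97×5.60)/(1.97+5.60) = 1.457 Ω
R_total = R_p + 8.20 = 1.457 + 8.20 = 9.657 Ω
I = V / R_total = 94.4 / 9.657 = 9.775 A
R3 is the series element, so its power is I²R.
P_R3 = (9.775)² × 8.20 = 783.5 W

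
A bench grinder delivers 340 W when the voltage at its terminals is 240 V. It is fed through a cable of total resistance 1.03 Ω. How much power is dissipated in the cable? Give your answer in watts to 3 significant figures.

2.07 W

The cable and load are in series, so the same current flows in both; the loss is I²R_line.
I = P / V = 340 / 240 = 1.417 A through the cable.
P_line = I² R_line = (1.417)² × 1.03 = 2.067 W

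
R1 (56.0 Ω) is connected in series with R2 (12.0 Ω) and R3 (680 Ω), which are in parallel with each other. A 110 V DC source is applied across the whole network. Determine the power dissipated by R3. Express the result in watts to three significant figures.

0.538 W

Collapse R2‖R3 to a single equivalent, reducing the network to two series elements.
R_p = (12.0×680)/(12.0+680) = 11.79 Ω
R_total = 56.0 + 11.79 = 67.79 Ω
I = V / R_total = 110 / 67.79 = 1.623 A
Voltage across the parallel pair: V_p = I × R_p = 1.623 × 11.79 = 19.13 V
With V_p across R3, its power is V_p²/R3.
P_R3 = (19.13)² / 680 = 0.5384 W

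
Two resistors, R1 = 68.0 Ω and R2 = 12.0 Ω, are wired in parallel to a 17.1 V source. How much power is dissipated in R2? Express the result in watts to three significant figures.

24.4 W

Parallel branches share the same voltage; P = V²/R gives the branch power in one step.
P_R2 = V² / R2 = (17.1)² / 12.0 Ω = 24.37 W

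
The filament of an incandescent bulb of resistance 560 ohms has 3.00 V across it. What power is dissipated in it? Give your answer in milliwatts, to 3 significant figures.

We know the drop across the element and its resistance — P = V²/R, one step.
P = (3.00 V)² / 560 Ω = 0.01607 W

16.1 mW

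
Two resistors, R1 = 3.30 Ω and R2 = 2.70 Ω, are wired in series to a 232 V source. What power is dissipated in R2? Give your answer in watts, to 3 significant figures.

4040 W

The current is common to all series resistors; compute it, then apply P = I²R for the target.
R_total = 3.30 + 2.70 = 6.000 Ω
I = V / R_total = 232 / 6.000 = 38.67 A
P_R2 = I² × R2 = (38.67)² × 2.70 = 4037 W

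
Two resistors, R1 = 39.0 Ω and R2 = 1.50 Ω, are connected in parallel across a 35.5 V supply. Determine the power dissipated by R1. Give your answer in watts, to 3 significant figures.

The supply voltage appears across each parallel branch — just use P = V²/R1.
P_R1 = V² / R1 = (35.5)² / 39.0 Ω = 32.31 W

32.3 W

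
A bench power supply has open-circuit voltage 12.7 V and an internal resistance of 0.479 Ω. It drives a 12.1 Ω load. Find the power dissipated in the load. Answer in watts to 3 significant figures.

With r and R in series, I = ε/(r+R); the load dissipates I²R.
I = ε / (r + R) = 12.7 / (0.479 + 12.1) = 1.010 A
P_load = I² R = (1.010)² × 12.1 = 12.33 W

12.3 W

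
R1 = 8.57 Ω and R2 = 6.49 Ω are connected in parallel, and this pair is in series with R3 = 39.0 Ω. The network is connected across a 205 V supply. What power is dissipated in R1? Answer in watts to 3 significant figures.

36.7 W

Collapse the R1‖R2 pair into one equivalent R_p; then R_p and R3 form a series string.
R_p = (8.57×6.49)/(8.57+6.49) = 3.693 Ω
R_total = R_p + 39.0 = 3.693 + 39.0 = 42.69 Ω
I = V / R_total = 205 / 42.69 = 4.802 A
Voltage across the parallel pair: V_p = I × R_p = 4.802 × 3.693 = 17.73 V
R1 has V_p across it, so P = V_p²/R1.
P_R1 = (17.73)² / 8.57 = 36.70 W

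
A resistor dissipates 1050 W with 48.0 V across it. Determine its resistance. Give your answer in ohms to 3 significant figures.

2.19 Ω

From P = V I = I²R = V²/R, with the two given quantities we get R = V² / P.
R = (48.0)² / 1050 = 2.194 Ω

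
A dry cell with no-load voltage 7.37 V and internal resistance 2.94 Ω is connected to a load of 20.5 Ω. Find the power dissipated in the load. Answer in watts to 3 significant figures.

Load and internal resistance form a series loop — compute the loop current, then the load power via I²R.
I = ε / (r + R) = 7.37 / (2.94 + 20.5) = 0.3144 A
P_load = I² R = (0.3144)² × 20.5 = 2.027 W

2.03 W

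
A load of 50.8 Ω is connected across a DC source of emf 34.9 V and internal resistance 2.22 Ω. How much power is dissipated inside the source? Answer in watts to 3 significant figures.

0.962 W

The internal resistance carries the same current as the load; P_int = I²r.
I = ε / (r + R) = 34.9 / (2.22 + 50.8) = 0.6582 A
P_int = I² r = (0.6582)² × 2.22 = 0.9619 W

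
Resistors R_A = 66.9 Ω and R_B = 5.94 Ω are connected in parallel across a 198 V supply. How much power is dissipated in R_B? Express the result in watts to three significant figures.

6600 W

Parallel branches share the same voltage; P = V²/R gives the branch power in one step.
P_R_B = V² / R_B = (198)² / 5.94 Ω = 6600 W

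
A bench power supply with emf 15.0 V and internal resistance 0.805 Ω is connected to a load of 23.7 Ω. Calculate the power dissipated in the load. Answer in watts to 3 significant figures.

8.88 W

With r and R in series, I = ε/(r+R); the load dissipates I²R.
I = ε / (r + R) = 15.0 / (0.805 + 23.7) = 0.6121 A
P_load = I² R = (0.6121)² × 23.7 = 8.880 W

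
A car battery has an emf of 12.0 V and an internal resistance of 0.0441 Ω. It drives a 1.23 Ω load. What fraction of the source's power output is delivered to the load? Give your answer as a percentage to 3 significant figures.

96.5 %

Both r and R carry the same current, so the power split is just the resistance split: η = R/(R+r).
η = R / (R + r) = 1.23 / (1.23 + 0.0441) = 0.9654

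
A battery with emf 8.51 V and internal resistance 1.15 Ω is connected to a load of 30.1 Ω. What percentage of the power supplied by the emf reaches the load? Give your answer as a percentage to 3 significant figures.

96.3 %

The source delivers εI, of which I²R reaches the load and I²r is lost; since I is common, η = R/(R+r).
η = R / (R + r) = 30.1 / (30.1 + 1.15) = 0.9632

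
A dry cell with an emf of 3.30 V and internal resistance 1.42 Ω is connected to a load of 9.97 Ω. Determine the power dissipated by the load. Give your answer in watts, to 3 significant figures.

0.837 W

Find the circuit current first, then P = I²R for the load (series elements share I).
I = ε / (r + R) = 3.30 / (1.42 + 9.97) = 0.2897 A
P_load = I² R = (0.2897)² × 9.97 = 0.8369 W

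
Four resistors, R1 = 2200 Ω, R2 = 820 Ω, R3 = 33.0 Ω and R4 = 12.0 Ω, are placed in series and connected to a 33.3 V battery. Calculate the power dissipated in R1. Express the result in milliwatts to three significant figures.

260 mW

In a series string the same current flows through every resistor — find that current, then P = I²R for the one we want.
R_total = 2200 + 820 + 33.0 + 12.0 = 3065 Ω
I = V / R_total = 33.3 / 3065 = 0.01086 A
P_R1 = I² × R1 = (0.01086)² × 2200 = 0.2597 W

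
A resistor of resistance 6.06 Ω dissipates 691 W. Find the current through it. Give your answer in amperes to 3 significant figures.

From P = V I = I²R = V²/R, with the two given quantities we get I = √(P / R).
I = √(691 / 6.06) = 10.68 A

10.7 A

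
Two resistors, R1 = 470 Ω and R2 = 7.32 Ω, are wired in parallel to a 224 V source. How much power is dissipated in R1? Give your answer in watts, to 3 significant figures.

Each parallel branch sees the full supply voltage, so P = V²/R applies directly to the target branch.
P_R1 = V² / R1 = (224)² / 470 Ω = 106.8 W

107 W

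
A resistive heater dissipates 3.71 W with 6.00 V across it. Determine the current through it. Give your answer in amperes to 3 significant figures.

0.618 A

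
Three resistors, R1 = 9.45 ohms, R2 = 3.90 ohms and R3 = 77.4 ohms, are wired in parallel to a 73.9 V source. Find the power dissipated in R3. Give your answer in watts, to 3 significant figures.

The supply voltage appears across each parallel branch — just use P = V²/R3.
P_R3 = V² / R3 = (73.9)² / 77.4 Ω = 70.56 W

70.6 W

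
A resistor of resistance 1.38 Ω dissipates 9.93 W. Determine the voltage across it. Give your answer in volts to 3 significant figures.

3.70 V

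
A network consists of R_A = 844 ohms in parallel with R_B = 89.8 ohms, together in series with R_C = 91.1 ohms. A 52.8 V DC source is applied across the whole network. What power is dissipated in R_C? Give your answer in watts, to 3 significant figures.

First find R_p for the parallel pair, then treat R_p + R_C as a series loop.
R_p = (844×89.8)/(844+89.8) = 81.16 Ω
R_total = R_p + 91.1 = 81.16 + 91.1 = 172.3 Ω
I = V / R_total = 52.8 / 172.3 = 0.3065 A
R_C is the series element, so its power is I²R.
P_R_C = (0.3065)² × 91.1 = 8.558 W

8.56 W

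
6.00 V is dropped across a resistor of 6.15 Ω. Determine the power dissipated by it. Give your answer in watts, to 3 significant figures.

V and R are stated; P = V²/R avoids computing the current.
P = (6.00 V)² / 6.15 Ω = 5.854 W

5.85 W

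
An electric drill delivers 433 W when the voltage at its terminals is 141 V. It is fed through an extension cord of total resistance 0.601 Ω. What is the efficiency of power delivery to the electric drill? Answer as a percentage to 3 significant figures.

I = P / V = 433 / 141 = 3.071 A through the extension cord.
P_line = I² R_line = (3.071)² × 0.601 = 5.668 W
P_source = P_load + P_line = 433.0 + 5.668 = 438.7 W
η = P_load / P_source = 433.0 / 438.7 = 0.9871

98.7 %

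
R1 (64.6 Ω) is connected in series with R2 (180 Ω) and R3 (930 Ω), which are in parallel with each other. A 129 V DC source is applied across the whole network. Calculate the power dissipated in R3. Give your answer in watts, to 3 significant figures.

8.77 W

Collapse R2‖R3 to a single equivalent, reducing the network to two series elements.
R_p = (180×930)/(180+930) = 150.8 Ω
R_total = 64.6 + 150.8 = 215.4 Ω
I = V / R_total = 129 / 215.4 = 0.5989 A
Voltage across the parallel pair: V_p = I × R_p = 0.5989 × 150.8 = 90.31 V
With V_p across R3, its power is V_p²/R3.
P_R3 = (90.31)² / 930 = 8.771 W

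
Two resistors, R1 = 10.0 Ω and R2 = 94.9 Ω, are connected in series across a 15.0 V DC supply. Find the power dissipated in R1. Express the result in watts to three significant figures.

In a series string the same current flows through every resistor — find that current, then P = I²R for the one we want.
R_total = 10.0 + 94.9 = 104.9 Ω
I = V / R_total = 15.0 / 104.9 = 0.1430 A
P_R1 = I² × R1 = (0.1430)² × 10.0 = 0.2045 W

0.204 W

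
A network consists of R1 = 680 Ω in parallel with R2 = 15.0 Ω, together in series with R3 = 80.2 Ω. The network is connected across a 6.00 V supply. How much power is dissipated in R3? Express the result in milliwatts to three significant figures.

Reduce the parallel combination to a single R_p; the circuit then becomes R_p in series with the remaining resistor.
R_p = (680×15.0)/(680+15.0) = 14.68 Ω
R_total = R_p + 80.2 = 14.68 + 80.2 = 94.88 Ω
I = V / R_total = 6.00 / 94.88 = 0.06324 A
R3 carries the full series current, so P = I²R.
P_R3 = (0.06324)² × 80.2 = 0.3207 W

321 mW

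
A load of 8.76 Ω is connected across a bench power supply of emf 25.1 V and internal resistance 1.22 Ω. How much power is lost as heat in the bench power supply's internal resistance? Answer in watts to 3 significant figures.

The source's internal resistance is just another series element carrying I; its dissipation is I²r.
I = ε / (r + R) = 25.1 / (1.22 + 8.76) = 2.515 A
P_int = I² r = (2.515)² × 1.22 = 7.717 W

7.72 W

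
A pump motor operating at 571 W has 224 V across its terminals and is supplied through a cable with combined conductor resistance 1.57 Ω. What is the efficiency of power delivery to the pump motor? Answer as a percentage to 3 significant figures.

I = P / V = 571 / 224 = 2.549 A through the cable.
P_line = I² R_line = (2.549)² × 1.57 = 10.20 W
P_source = P_load + P_line = 571.0 + 10.20 = 581.2 W
η = P_load / P_source = 571.0 / 581.2 = 0.9824

98.2 %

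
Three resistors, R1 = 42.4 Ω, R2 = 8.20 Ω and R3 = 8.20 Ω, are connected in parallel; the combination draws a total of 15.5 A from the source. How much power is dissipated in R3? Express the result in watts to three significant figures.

409 W

The branches share the same voltage, but only the total current is given — find V from the equivalent resistance first.
1/R_eq = 1/42.4 + 1/8.20 + 1/8.20 ⇒ R_eq = 3.738 Ω
V = I_total × R_eq = 15.50 × 3.738 = 57.95 V
P_R3 = V² / R3 = (57.95)² / 8.20 = 409.5 W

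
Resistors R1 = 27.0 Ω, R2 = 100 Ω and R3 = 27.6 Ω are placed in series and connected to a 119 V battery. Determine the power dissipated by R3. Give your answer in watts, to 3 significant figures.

16.4 W

Series elements share the same current, so find I first, then use P = I²R.
R_total = 27.0 + 100 + 27.6 = 154.6 Ω
I = V / R_total = 119 / 154.6 = 0.7697 A
P_R3 = I² × R3 = (0.7697)² × 27.6 = 16.35 W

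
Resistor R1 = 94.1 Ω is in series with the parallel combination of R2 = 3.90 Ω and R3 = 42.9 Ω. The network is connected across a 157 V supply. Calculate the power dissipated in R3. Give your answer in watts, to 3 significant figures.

First combine the parallel branches into one equivalent R_p, then R1 + R_p is a series pair.
R_p = (3.90×42.9)/(3.90+42.9) = 3.575 Ω
R_total = 94.1 + 3.575 = 97.67 Ω
I = V / R_total = 157 / 97.67 = 1.607 A
Voltage across the parallel pair: V_p = I × R_p = 1.607 × 3.575 = 5.746 V
R3 sees V_p directly, so P = V_p² / R3.
P_R3 = (5.746)² / 42.9 = 0.7697 W

0.770 W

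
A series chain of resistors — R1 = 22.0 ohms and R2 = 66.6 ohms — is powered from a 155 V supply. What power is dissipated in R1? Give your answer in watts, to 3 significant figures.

In a series string the same current flows through every resistor — find that current, then P = I²R for the one we want.
R_total = 22.0 + 66.6 = 88.60 Ω
I = V / R_total = 155 / 88.60 = 1.749 A
P_R1 = I² × R1 = (1.749)² × 22.0 = 67.33 W

67.3 W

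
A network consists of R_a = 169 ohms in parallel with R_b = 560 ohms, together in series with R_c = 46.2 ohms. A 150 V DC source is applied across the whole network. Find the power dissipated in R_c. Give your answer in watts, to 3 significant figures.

Collapse the R_a‖R_b pair into one equivalent R_p; then R_p and R_c form a series string.
R_p = (169×560)/(169+560) = 129.8 Ω
R_total = R_p + 46.2 = 129.8 + 46.2 = 176.0 Ω
I = V / R_total = 150 / 176.0 = 0.8522 A
R_c carries the full series current, so P = I²R.
P_R_c = (0.8522)² × 46.2 = 33.55 W

33.5 W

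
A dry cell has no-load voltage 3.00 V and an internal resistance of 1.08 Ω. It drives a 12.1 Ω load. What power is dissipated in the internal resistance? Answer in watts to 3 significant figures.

0.0560 W

r is in series with the load, so it carries the full circuit current — the loss in it is I²r.
I = ε / (r + R) = 3.00 / (1.08 + 12.1) = 0.2276 A
P_int = I² r = (0.2276)² × 1.08 = 0.05595 W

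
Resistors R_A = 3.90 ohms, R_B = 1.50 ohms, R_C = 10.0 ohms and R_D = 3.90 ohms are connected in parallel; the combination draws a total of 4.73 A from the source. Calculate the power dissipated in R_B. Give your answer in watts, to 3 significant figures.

9.11 W

Parallel branches share V, not I — compute V via R_eq, then use V²/R for the target branch.
1/R_eq = 1/3.90 + 1/1.50 + 1/10.0 + 1/3.90 ⇒ R_eq = 0.7816 Ω
V = I_total × R_eq = 4.730 × 0.7816 = 3.697 V
P_R_B = V² / R_B = (3.697)² / 1.50 = 9.111 W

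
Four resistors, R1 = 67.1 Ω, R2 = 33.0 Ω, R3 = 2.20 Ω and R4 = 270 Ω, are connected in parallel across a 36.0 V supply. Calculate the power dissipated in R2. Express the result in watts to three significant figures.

Each parallel branch sees the full supply voltage, so P = V²/R applies directly to the target branch.
P_R2 = V² / R2 = (36.0)² / 33.0 Ω = 39.27 W

39.3 W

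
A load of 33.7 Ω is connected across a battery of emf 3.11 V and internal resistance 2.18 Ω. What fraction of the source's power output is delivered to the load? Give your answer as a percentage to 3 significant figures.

93.9 %

η = P_load/(P_load+P_int) = I²R/(I²R+I²r) = R/(R+r) — the I² cancels for series elements.
η = R / (R + r) = 33.7 / (33.7 + 2.18) = 0.9392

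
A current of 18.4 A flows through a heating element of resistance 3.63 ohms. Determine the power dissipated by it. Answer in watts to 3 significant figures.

1230 W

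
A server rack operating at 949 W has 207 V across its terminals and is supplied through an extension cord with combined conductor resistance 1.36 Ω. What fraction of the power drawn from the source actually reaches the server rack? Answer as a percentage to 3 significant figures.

97.1 %

I = P / V = 949 / 207 = 4.585 A through the extension cord.
P_line = I² R_line = (4.585)² × 1.36 = 28.58 W
P_source = P_load + P_line = 949.0 + 28.58 = 977.6 W
η = P_load / P_source = 949.0 / 977.6 = 0.9708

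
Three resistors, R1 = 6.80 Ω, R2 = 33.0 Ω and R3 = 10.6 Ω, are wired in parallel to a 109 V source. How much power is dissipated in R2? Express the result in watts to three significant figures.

360 W

R2 sits directly across the source, so P = V²/R with V = 109 V.
P_R2 = V² / R2 = (109)² / 33.0 Ω = 360.0 W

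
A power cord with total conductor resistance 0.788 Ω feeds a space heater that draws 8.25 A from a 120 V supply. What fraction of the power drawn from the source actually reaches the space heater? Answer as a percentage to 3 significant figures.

94.6 %

The power cord carries the full 8.25 A.
P_line = I² R_line = (8.250)² × 0.788 = 53.63 W
P_source = V I = 120 × 8.250 = 990.0 W; P_load = 936.4 W
η = P_load / P_source = 936.4 / 990.0 = 0.9458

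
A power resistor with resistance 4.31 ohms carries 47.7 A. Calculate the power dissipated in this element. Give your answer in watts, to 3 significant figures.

Current and resistance are given, so P = I²R is the direct form.
P = (47.70 A)² × 4.31 Ω = 9806 W

9810 W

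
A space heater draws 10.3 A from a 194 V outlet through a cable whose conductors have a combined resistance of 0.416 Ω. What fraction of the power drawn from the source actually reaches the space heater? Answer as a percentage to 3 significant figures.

The cable carries the full 10.3 A.
P_line = I² R_line = (10.30)² × 0.416 = 44.13 W
P_source = V I = 194 × 10.30 = 1998 W; P_load = 1954 W
η = P_load / P_source = 1954 / 1998 = 0.9779

97.8 %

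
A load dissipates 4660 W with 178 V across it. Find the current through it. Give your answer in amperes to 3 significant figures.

From P = V I = I²R = V²/R, with the two given quantities we get I = P / V.
I = 4660 / 178 = 26.18 A

26.2 A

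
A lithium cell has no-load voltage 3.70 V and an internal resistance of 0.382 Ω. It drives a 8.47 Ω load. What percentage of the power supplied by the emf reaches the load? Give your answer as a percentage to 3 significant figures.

95.7 %

Both r and R carry the same current, so the power split is just the resistance split: η = R/(R+r).
η = R / (R + r) = 8.47 / (8.47 + 0.382) = 0.9568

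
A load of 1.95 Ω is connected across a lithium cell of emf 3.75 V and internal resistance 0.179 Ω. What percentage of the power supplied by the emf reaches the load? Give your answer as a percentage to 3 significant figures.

91.6 %

Both r and R carry the same current, so the power split is just the resistance split: η = R/(R+r).
η = R / (R + r) = 1.95 / (1.95 + 0.179) = 0.9159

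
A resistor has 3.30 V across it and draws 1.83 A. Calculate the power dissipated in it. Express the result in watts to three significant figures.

6.04 W

V and I are known directly — P = V I, no intermediate step needed.
P = 3.30 V × 1.830 A = 6.039 W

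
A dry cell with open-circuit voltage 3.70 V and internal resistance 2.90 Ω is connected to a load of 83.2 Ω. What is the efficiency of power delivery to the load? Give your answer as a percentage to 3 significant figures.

Both r and R carry the same current, so the power split is just the resistance split: η = R/(R+r).
η = R / (R + r) = 83.2 / (83.2 + 2.90) = 0.9663

96.6 %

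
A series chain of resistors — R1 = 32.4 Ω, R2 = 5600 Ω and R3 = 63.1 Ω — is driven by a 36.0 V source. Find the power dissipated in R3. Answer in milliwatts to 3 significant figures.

2.52 mW

Series elements share the same current, so find I first, then use P = I²R.
R_total = 32.4 + 5600 + 63.1 = 5696 Ω
I = V / R_total = 36.0 / 5696 = 0.006321 A
P_R3 = I² × R3 = (0.006321)² × 63.1 = 0.002521 W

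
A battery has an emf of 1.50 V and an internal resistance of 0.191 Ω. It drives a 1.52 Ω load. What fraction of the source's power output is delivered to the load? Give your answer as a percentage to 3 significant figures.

η = P_load/(P_load+P_int) = I²R/(I²R+I²r) = R/(R+r) — the I² cancels for series elements.
η = R / (R + r) = 1.52 / (1.52 + 0.191) = 0.8884

88.8 %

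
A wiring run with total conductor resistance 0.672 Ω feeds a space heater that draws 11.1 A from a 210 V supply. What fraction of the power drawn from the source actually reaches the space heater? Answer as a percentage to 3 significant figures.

The wiring run carries the full 11.1 A.
P_line = I² R_line = (11.10)² × 0.672 = 82.80 W
P_source = V I = 210 × 11.10 = 2331 W; P_load = 2248 W
η = P_load / P_source = 2248 / 2331 = 0.9645

96.4 %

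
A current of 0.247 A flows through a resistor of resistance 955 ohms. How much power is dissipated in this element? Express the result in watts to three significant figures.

The current through and the resistance of the element are both given; use P = I²R.
P = (0.2470 A)² × 955 Ω = 58.26 W

58.3 W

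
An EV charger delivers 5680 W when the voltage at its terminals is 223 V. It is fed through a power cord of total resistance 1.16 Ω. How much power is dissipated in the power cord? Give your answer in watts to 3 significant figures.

Only the current and the line resistance are needed for the I²R loss.
I = P / V = 5680 / 223 = 25.47 A through the power cord.
P_line = I² R_line = (25.47)² × 1.16 = 752.6 W

753 W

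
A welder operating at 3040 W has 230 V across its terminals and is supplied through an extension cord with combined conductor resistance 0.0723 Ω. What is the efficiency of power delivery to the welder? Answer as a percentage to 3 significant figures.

I = P / V = 3040 / 230 = 13.22 A through the extension cord.
P_line = I² R_line = (13.22)² × 0.0723 = 12.63 W
P_source = P_load + P_line = 3040 + 12.63 = 3053 W
η = P_load / P_source = 3040 / 3053 = 0.9959

99.6 %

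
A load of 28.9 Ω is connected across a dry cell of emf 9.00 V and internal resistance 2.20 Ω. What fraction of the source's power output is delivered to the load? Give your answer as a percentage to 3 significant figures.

92.9 %

Both r and R carry the same current, so the power split is just the resistance split: η = R/(R+r).
η = R / (R + r) = 28.9 / (28.9 + 2.20) = 0.9293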